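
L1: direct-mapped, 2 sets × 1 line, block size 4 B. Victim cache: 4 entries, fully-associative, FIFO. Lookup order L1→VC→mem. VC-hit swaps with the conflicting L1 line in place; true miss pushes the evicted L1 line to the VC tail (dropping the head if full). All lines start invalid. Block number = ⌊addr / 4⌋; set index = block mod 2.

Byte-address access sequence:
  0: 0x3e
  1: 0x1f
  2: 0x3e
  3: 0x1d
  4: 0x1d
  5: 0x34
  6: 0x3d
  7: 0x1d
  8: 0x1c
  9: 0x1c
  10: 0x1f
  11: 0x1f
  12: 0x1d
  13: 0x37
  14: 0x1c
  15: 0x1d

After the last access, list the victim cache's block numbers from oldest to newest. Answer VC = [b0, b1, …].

VC = [13, 15]

  [0] addr=0x3e blk=15 s=1: MISS | VC []
  [1] addr=0x1f blk=7 s=1: MISS | VC [15]
  [2] addr=0x3e blk=15 s=1: VC-HIT | VC [7]
  [3] addr=0x1d blk=7 s=1: VC-HIT | VC [15]
  [4] addr=0x1d blk=7 s=1: L1-HIT | VC [15]
  [5] addr=0x34 blk=13 s=1: MISS | VC [15, 7]
  [6] addr=0x3d blk=15 s=1: VC-HIT | VC [13, 7]
  [7] addr=0x1d blk=7 s=1: VC-HIT | VC [13, 15]
  [8] addr=0x1c blk=7 s=1: L1-HIT | VC [13, 15]
  [9] addr=0x1c blk=7 s=1: L1-HIT | VC [13, 15]
  [10] addr=0x1f blk=7 s=1: L1-HIT | VC [13, 15]
  [11] addr=0x1f blk=7 s=1: L1-HIT | VC [13, 15]
  [12] addr=0x1d blk=7 s=1: L1-HIT | VC [13, 15]
  [13] addr=0x37 blk=13 s=1: VC-HIT | VC [7, 15]
  [14] addr=0x1c blk=7 s=1: VC-HIT | VC [13, 15]
  [15] addr=0x1d blk=7 s=1: L1-HIT | VC [13, 15]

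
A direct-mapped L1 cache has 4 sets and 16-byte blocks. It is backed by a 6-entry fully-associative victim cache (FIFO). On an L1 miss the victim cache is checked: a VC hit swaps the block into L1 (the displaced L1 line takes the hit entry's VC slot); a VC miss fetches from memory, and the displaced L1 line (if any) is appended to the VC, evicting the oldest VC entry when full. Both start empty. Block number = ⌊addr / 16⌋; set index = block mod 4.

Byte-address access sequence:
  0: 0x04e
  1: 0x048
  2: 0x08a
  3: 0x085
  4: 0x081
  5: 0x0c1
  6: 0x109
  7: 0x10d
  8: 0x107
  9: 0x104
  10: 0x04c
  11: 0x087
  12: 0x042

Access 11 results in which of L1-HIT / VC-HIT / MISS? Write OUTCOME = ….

0: 0x4e (blk 4, set 0) → MISS  vc=[]
1: 0x48 (blk 4, set 0) → L1-HIT  vc=[]
2: 0x8a (blk 8, set 0) → MISS  vc=[4]
3: 0x85 (blk 8, set 0) → L1-HIT  vc=[4]
4: 0x81 (blk 8, set 0) → L1-HIT  vc=[4]
5: 0xc1 (blk 12, set 0) → MISS  vc=[4, 8]
6: 0x109 (blk 16, set 0) → MISS  vc=[4, 8, 12]
7: 0x10d (blk 16, set 0) → L1-HIT  vc=[4, 8, 12]
8: 0x107 (blk 16, set 0) → L1-HIT  vc=[4, 8, 12]
9: 0x104 (blk 16, set 0) → L1-HIT  vc=[4, 8, 12]
10: 0x4c (blk 4, set 0) → VC-HIT  vc=[16, 8, 12]
11: 0x87 (blk 8, set 0) → VC-HIT  vc=[16, 4, 12]
12: 0x42 (blk 4, set 0) → VC-HIT  vc=[16, 8, 12]

OUTCOME = VC-HIT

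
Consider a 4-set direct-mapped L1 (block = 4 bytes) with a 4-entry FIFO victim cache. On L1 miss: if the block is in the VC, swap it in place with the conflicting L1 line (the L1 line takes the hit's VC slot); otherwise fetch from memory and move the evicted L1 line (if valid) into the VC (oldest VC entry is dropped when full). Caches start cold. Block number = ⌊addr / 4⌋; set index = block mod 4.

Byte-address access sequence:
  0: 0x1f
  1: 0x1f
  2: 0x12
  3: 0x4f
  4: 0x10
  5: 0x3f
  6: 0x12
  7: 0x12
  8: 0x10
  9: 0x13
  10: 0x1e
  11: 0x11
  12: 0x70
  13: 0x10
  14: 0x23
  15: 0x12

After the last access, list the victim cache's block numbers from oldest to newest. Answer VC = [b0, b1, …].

VC = [15, 19, 28, 8]

0: 0x1f (blk 7, set 3) → MISS  vc=[]
1: 0x1f (blk 7, set 3) → L1-HIT  vc=[]
2: 0x12 (blk 4, set 0) → MISS  vc=[]
3: 0x4f (blk 19, set 3) → MISS  vc=[7]
4: 0x10 (blk 4, set 0) → L1-HIT  vc=[7]
5: 0x3f (blk 15, set 3) → MISS  vc=[7, 19]
6: 0x12 (blk 4, set 0) → L1-HIT  vc=[7, 19]
7: 0x12 (blk 4, set 0) → L1-HIT  vc=[7, 19]
8: 0x10 (blk 4, set 0) → L1-HIT  vc=[7, 19]
9: 0x13 (blk 4, set 0) → L1-HIT  vc=[7, 19]
10: 0x1e (blk 7, set 3) → VC-HIT  vc=[15, 19]
11: 0x11 (blk 4, set 0) → L1-HIT  vc=[15, 19]
12: 0x70 (blk 28, set 0) → MISS  vc=[15, 19, 4]
13: 0x10 (blk 4, set 0) → VC-HIT  vc=[15, 19, 28]
14: 0x23 (blk 8, set 0) → MISS  vc=[15, 19, 28, 4]
15: 0x12 (blk 4, set 0) → VC-HIT  vc=[15, 19, 28, 8]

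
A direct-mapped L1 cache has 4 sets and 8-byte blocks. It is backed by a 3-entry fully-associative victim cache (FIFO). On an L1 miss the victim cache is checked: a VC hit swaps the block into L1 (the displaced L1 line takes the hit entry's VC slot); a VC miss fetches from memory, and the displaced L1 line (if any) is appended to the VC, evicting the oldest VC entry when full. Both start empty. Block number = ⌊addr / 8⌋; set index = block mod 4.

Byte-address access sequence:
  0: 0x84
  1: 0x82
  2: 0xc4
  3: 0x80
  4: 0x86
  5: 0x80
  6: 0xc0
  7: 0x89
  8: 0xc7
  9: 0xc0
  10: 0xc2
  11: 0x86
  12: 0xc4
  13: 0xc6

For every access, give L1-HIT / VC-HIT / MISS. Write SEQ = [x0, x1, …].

SEQ = [MISS, L1-HIT, MISS, VC-HIT, L1-HIT, L1-HIT, VC-HIT, MISS, L1-HIT, L1-HIT, L1-HIT, VC-HIT, VC-HIT, L1-HIT]

0: 0x84 (blk 16, set 0) → MISS  vc=[]
1: 0x82 (blk 16, set 0) → L1-HIT  vc=[]
2: 0xc4 (blk 24, set 0) → MISS  vc=[16]
3: 0x80 (blk 16, set 0) → VC-HIT  vc=[24]
4: 0x86 (blk 16, set 0) → L1-HIT  vc=[24]
5: 0x80 (blk 16, set 0) → L1-HIT  vc=[24]
6: 0xc0 (blk 24, set 0) → VC-HIT  vc=[16]
7: 0x89 (blk 17, set 1) → MISS  vc=[16]
8: 0xc7 (blk 24, set 0) → L1-HIT  vc=[16]
9: 0xc0 (blk 24, set 0) → L1-HIT  vc=[16]
10: 0xc2 (blk 24, set 0) → L1-HIT  vc=[16]
11: 0x86 (blk 16, set 0) → VC-HIT  vc=[24]
12: 0xc4 (blk 24, set 0) → VC-HIT  vc=[16]
13: 0xc6 (blk 24, set 0) → L1-HIT  vc=[16]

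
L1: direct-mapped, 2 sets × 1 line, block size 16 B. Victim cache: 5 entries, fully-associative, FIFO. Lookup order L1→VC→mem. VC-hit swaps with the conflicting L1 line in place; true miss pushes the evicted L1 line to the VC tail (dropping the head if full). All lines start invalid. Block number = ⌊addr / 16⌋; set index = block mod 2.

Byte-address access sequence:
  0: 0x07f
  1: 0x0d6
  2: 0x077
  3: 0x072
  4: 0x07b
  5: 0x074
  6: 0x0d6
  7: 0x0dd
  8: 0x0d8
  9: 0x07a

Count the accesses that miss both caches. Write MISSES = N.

  [0] addr=0x7f blk=7 s=1: MISS | VC []
  [1] addr=0xd6 blk=13 s=1: MISS | VC [7]
  [2] addr=0x77 blk=7 s=1: VC-HIT | VC [13]
  [3] addr=0x72 blk=7 s=1: L1-HIT | VC [13]
  [4] addr=0x7b blk=7 s=1: L1-HIT | VC [13]
  [5] addr=0x74 blk=7 s=1: L1-HIT | VC [13]
  [6] addr=0xd6 blk=13 s=1: VC-HIT | VC [7]
  [7] addr=0xdd blk=13 s=1: L1-HIT | VC [7]
  [8] addr=0xd8 blk=13 s=1: L1-HIT | VC [7]
  [9] addr=0x7a blk=7 s=1: VC-HIT | VC [13]

MISSES = 2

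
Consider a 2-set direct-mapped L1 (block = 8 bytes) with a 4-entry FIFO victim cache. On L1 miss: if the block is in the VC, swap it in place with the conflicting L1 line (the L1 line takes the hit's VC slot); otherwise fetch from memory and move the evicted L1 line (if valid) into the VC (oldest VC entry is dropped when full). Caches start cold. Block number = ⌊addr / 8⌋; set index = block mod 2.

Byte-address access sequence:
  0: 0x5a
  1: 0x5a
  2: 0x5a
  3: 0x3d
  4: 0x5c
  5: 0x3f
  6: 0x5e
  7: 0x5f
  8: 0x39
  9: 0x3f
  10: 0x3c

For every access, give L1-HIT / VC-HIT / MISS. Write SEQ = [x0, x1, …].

SEQ = [MISS, L1-HIT, L1-HIT, MISS, VC-HIT, VC-HIT, VC-HIT, L1-HIT, VC-HIT, L1-HIT, L1-HIT]

  [0] addr=0x5a blk=11 s=1: MISS | VC []
  [1] addr=0x5a blk=11 s=1: L1-HIT | VC []
  [2] addr=0x5a blk=11 s=1: L1-HIT | VC []
  [3] addr=0x3d blk=7 s=1: MISS | VC [11]
  [4] addr=0x5c blk=11 s=1: VC-HIT | VC [7]
  [5] addr=0x3f blk=7 s=1: VC-HIT | VC [11]
  [6] addr=0x5e blk=11 s=1: VC-HIT | VC [7]
  [7] addr=0x5f blk=11 s=1: L1-HIT | VC [7]
  [8] addr=0x39 blk=7 s=1: VC-HIT | VC [11]
  [9] addr=0x3f blk=7 s=1: L1-HIT | VC [11]
  [10] addr=0x3c blk=7 s=1: L1-HIT | VC [11]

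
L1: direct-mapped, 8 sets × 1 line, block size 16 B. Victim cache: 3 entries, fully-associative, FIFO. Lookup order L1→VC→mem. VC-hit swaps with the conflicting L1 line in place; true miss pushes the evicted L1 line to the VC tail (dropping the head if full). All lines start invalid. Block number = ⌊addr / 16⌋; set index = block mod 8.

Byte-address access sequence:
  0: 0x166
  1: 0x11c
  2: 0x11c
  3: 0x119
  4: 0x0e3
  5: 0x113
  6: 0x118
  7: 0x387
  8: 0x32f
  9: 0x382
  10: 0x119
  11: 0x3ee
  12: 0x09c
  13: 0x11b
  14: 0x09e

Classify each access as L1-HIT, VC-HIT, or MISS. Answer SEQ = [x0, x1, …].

0: 0x166 (blk 22, set 6) → MISS  vc=[]
1: 0x11c (blk 17, set 1) → MISS  vc=[]
2: 0x11c (blk 17, set 1) → L1-HIT  vc=[]
3: 0x119 (blk 17, set 1) → L1-HIT  vc=[]
4: 0xe3 (blk 14, set 6) → MISS  vc=[22]
5: 0x113 (blk 17, set 1) → L1-HIT  vc=[22]
6: 0x118 (blk 17, set 1) → L1-HIT  vc=[22]
7: 0x387 (blk 56, set 0) → MISS  vc=[22]
8: 0x32f (blk 50, set 2) → MISS  vc=[22]
9: 0x382 (blk 56, set 0) → L1-HIT  vc=[22]
10: 0x119 (blk 17, set 1) → L1-HIT  vc=[22]
11: 0x3ee (blk 62, set 6) → MISS  vc=[22, 14]
12: 0x9c (blk 9, set 1) → MISS  vc=[22, 14, 17]
13: 0x11b (blk 17, set 1) → VC-HIT  vc=[22, 14, 9]
14: 0x9e (blk 9, set 1) → VC-HIT  vc=[22, 14, 17]

SEQ = [MISS, MISS, L1-HIT, L1-HIT, MISS, L1-HIT, L1-HIT, MISS, MISS, L1-HIT, L1-HIT, MISS, MISS, VC-HIT, VC-HIT]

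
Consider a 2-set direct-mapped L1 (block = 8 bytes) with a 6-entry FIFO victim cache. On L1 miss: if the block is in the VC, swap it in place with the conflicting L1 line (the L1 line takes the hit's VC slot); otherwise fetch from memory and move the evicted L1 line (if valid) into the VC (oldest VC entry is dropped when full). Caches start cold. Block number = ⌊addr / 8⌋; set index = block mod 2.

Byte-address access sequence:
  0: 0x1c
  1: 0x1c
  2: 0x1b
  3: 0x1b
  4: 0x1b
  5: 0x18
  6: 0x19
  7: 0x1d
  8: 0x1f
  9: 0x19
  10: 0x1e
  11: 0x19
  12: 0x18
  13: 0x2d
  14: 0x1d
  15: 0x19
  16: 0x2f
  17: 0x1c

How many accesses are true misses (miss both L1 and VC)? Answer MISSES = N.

  [0] addr=0x1c blk=3 s=1: MISS | VC []
  [1] addr=0x1c blk=3 s=1: L1-HIT | VC []
  [2] addr=0x1b blk=3 s=1: L1-HIT | VC []
  [3] addr=0x1b blk=3 s=1: L1-HIT | VC []
  [4] addr=0x1b blk=3 s=1: L1-HIT | VC []
  [5] addr=0x18 blk=3 s=1: L1-HIT | VC []
  [6] addr=0x19 blk=3 s=1: L1-HIT | VC []
  [7] addr=0x1d blk=3 s=1: L1-HIT | VC []
  [8] addr=0x1f blk=3 s=1: L1-HIT | VC []
  [9] addr=0x19 blk=3 s=1: L1-HIT | VC []
  [10] addr=0x1e blk=3 s=1: L1-HIT | VC []
  [11] addr=0x19 blk=3 s=1: L1-HIT | VC []
  [12] addr=0x18 blk=3 s=1: L1-HIT | VC []
  [13] addr=0x2d blk=5 s=1: MISS | VC [3]
  [14] addr=0x1d blk=3 s=1: VC-HIT | VC [5]
  [15] addr=0x19 blk=3 s=1: L1-HIT | VC [5]
  [16] addr=0x2f blk=5 s=1: VC-HIT | VC [3]
  [17] addr=0x1c blk=3 s=1: VC-HIT | VC [5]

MISSES = 2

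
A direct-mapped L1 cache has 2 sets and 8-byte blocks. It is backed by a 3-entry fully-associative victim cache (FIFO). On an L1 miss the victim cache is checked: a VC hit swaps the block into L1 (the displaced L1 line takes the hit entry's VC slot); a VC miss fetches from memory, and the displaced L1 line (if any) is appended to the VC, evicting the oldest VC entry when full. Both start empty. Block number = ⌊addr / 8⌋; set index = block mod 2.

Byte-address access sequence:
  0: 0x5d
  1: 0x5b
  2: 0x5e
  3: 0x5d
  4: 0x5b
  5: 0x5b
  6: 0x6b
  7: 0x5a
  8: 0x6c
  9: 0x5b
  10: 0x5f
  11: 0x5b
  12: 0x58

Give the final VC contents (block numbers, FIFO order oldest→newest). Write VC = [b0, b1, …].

VC = [13]

0: 0x5d (blk 11, set 1) → MISS  vc=[]
1: 0x5b (blk 11, set 1) → L1-HIT  vc=[]
2: 0x5e (blk 11, set 1) → L1-HIT  vc=[]
3: 0x5d (blk 11, set 1) → L1-HIT  vc=[]
4: 0x5b (blk 11, set 1) → L1-HIT  vc=[]
5: 0x5b (blk 11, set 1) → L1-HIT  vc=[]
6: 0x6b (blk 13, set 1) → MISS  vc=[11]
7: 0x5a (blk 11, set 1) → VC-HIT  vc=[13]
8: 0x6c (blk 13, set 1) → VC-HIT  vc=[11]
9: 0x5b (blk 11, set 1) → VC-HIT  vc=[13]
10: 0x5f (blk 11, set 1) → L1-HIT  vc=[13]
11: 0x5b (blk 11, set 1) → L1-HIT  vc=[13]
12: 0x58 (blk 11, set 1) → L1-HIT  vc=[13]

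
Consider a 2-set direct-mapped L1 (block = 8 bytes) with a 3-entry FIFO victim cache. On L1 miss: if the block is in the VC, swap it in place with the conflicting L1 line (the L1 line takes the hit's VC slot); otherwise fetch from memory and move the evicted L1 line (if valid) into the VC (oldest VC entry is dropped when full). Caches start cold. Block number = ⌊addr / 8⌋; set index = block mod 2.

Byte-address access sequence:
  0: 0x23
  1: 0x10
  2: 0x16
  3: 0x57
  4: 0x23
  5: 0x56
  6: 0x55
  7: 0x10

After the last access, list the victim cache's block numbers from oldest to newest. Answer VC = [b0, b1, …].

#0 0x23→b4/s0 MISS; vc=[]
#1 0x10→b2/s0 MISS; vc=[4]
#2 0x16→b2/s0 L1-HIT; vc=[4]
#3 0x57→b10/s0 MISS; vc=[4,2]
#4 0x23→b4/s0 VC-HIT; vc=[10,2]
#5 0x56→b10/s0 VC-HIT; vc=[4,2]
#6 0x55→b10/s0 L1-HIT; vc=[4,2]
#7 0x10→b2/s0 VC-HIT; vc=[4,10]

VC = [4, 10]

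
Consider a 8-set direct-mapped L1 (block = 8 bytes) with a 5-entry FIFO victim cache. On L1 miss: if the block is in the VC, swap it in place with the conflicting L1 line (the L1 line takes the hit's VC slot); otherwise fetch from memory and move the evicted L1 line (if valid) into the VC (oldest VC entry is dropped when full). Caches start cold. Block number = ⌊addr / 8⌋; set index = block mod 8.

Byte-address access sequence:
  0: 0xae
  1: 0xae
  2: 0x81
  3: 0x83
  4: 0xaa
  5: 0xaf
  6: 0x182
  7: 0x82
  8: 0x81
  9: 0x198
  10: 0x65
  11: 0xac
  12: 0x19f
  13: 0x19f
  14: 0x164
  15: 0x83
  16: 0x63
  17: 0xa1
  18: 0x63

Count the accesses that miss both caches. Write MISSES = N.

  [0] addr=0xae blk=21 s=5: MISS | VC []
  [1] addr=0xae blk=21 s=5: L1-HIT | VC []
  [2] addr=0x81 blk=16 s=0: MISS | VC []
  [3] addr=0x83 blk=16 s=0: L1-HIT | VC []
  [4] addr=0xaa blk=21 s=5: L1-HIT | VC []
  [5] addr=0xaf blk=21 s=5: L1-HIT | VC []
  [6] addr=0x182 blk=48 s=0: MISS | VC [16]
  [7] addr=0x82 blk=16 s=0: VC-HIT | VC [48]
  [8] addr=0x81 blk=16 s=0: L1-HIT | VC [48]
  [9] addr=0x198 blk=51 s=3: MISS | VC [48]
  [10] addr=0x65 blk=12 s=4: MISS | VC [48]
  [11] addr=0xac blk=21 s=5: L1-HIT | VC [48]
  [12] addr=0x19f blk=51 s=3: L1-HIT | VC [48]
  [13] addr=0x19f blk=51 s=3: L1-HIT | VC [48]
  [14] addr=0x164 blk=44 s=4: MISS | VC [48, 12]
  [15] addr=0x83 blk=16 s=0: L1-HIT | VC [48, 12]
  [16] addr=0x63 blk=12 s=4: VC-HIT | VC [48, 44]
  [17] addr=0xa1 blk=20 s=4: MISS | VC [48, 44, 12]
  [18] addr=0x63 blk=12 s=4: VC-HIT | VC [48, 44, 20]

MISSES = 7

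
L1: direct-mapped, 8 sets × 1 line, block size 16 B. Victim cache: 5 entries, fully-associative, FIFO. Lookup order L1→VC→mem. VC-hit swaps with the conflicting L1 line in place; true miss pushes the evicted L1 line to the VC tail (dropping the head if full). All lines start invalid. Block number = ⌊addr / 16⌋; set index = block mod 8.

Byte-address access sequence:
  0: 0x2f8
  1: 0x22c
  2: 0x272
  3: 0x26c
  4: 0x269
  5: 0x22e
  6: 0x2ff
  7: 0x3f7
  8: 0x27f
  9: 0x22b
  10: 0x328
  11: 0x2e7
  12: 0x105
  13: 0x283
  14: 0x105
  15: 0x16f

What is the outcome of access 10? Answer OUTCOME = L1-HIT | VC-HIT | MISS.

#0 0x2f8→b47/s7 MISS; vc=[]
#1 0x22c→b34/s2 MISS; vc=[]
#2 0x272→b39/s7 MISS; vc=[47]
#3 0x26c→b38/s6 MISS; vc=[47]
#4 0x269→b38/s6 L1-HIT; vc=[47]
#5 0x22e→b34/s2 L1-HIT; vc=[47]
#6 0x2ff→b47/s7 VC-HIT; vc=[39]
#7 0x3f7→b63/s7 MISS; vc=[39,47]
#8 0x27f→b39/s7 VC-HIT; vc=[63,47]
#9 0x22b→b34/s2 L1-HIT; vc=[63,47]
#10 0x328→b50/s2 MISS; vc=[63,47,34]
#11 0x2e7→b46/s6 MISS; vc=[63,47,34,38]
#12 0x105→b16/s0 MISS; vc=[63,47,34,38]
#13 0x283→b40/s0 MISS; vc=[63,47,34,38,16]
#14 0x105→b16/s0 VC-HIT; vc=[63,47,34,38,40]
#15 0x16f→b22/s6 MISS; vc=[47,34,38,40,46]

OUTCOME = MISS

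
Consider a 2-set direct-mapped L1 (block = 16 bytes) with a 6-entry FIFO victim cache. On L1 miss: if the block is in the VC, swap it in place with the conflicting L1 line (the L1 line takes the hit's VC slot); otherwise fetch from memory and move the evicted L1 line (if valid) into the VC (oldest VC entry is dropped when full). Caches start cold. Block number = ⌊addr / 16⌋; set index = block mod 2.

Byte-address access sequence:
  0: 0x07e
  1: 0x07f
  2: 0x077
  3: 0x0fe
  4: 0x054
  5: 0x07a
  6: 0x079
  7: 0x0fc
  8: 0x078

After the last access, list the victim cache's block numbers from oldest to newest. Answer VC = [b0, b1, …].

0: 0x7e (blk 7, set 1) → MISS  vc=[]
1: 0x7f (blk 7, set 1) → L1-HIT  vc=[]
2: 0x77 (blk 7, set 1) → L1-HIT  vc=[]
3: 0xfe (blk 15, set 1) → MISS  vc=[7]
4: 0x54 (blk 5, set 1) → MISS  vc=[7, 15]
5: 0x7a (blk 7, set 1) → VC-HIT  vc=[5, 15]
6: 0x79 (blk 7, set 1) → L1-HIT  vc=[5, 15]
7: 0xfc (blk 15, set 1) → VC-HIT  vc=[5, 7]
8: 0x78 (blk 7, set 1) → VC-HIT  vc=[5, 15]

VC = [5, 15]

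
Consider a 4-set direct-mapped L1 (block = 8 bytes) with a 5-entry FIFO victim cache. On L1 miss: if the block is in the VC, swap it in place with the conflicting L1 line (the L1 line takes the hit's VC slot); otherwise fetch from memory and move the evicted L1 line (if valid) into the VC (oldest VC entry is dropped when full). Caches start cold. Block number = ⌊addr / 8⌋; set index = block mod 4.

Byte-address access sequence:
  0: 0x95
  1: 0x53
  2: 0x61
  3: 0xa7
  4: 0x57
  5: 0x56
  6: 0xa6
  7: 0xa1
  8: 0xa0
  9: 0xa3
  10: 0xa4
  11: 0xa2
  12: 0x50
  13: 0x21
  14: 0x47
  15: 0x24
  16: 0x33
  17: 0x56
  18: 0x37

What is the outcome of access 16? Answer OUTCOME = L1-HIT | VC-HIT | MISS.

#0 0x95→b18/s2 MISS; vc=[]
#1 0x53→b10/s2 MISS; vc=[18]
#2 0x61→b12/s0 MISS; vc=[18]
#3 0xa7→b20/s0 MISS; vc=[18,12]
#4 0x57→b10/s2 L1-HIT; vc=[18,12]
#5 0x56→b10/s2 L1-HIT; vc=[18,12]
#6 0xa6→b20/s0 L1-HIT; vc=[18,12]
#7 0xa1→b20/s0 L1-HIT; vc=[18,12]
#8 0xa0→b20/s0 L1-HIT; vc=[18,12]
#9 0xa3→b20/s0 L1-HIT; vc=[18,12]
#10 0xa4→b20/s0 L1-HIT; vc=[18,12]
#11 0xa2→b20/s0 L1-HIT; vc=[18,12]
#12 0x50→b10/s2 L1-HIT; vc=[18,12]
#13 0x21→b4/s0 MISS; vc=[18,12,20]
#14 0x47→b8/s0 MISS; vc=[18,12,20,4]
#15 0x24→b4/s0 VC-HIT; vc=[18,12,20,8]
#16 0x33→b6/s2 MISS; vc=[18,12,20,8,10]
#17 0x56→b10/s2 VC-HIT; vc=[18,12,20,8,6]
#18 0x37→b6/s2 VC-HIT; vc=[18,12,20,8,10]

OUTCOME = MISS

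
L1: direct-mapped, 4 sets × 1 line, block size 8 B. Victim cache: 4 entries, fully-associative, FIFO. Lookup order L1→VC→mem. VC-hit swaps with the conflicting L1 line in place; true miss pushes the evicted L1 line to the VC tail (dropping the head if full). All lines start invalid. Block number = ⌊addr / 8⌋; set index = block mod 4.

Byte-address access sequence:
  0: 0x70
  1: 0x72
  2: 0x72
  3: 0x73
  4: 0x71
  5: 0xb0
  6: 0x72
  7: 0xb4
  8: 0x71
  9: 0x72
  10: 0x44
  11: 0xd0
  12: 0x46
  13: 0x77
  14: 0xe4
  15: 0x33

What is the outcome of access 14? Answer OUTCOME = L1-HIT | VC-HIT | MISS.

0: 0x70 (blk 14, set 2) → MISS  vc=[]
1: 0x72 (blk 14, set 2) → L1-HIT  vc=[]
2: 0x72 (blk 14, set 2) → L1-HIT  vc=[]
3: 0x73 (blk 14, set 2) → L1-HIT  vc=[]
4: 0x71 (blk 14, set 2) → L1-HIT  vc=[]
5: 0xb0 (blk 22, set 2) → MISS  vc=[14]
6: 0x72 (blk 14, set 2) → VC-HIT  vc=[22]
7: 0xb4 (blk 22, set 2) → VC-HIT  vc=[14]
8: 0x71 (blk 14, set 2) → VC-HIT  vc=[22]
9: 0x72 (blk 14, set 2) → L1-HIT  vc=[22]
10: 0x44 (blk 8, set 0) → MISS  vc=[22]
11: 0xd0 (blk 26, set 2) → MISS  vc=[22, 14]
12: 0x46 (blk 8, set 0) → L1-HIT  vc=[22, 14]
13: 0x77 (blk 14, set 2) → VC-HIT  vc=[22, 26]
14: 0xe4 (blk 28, set 0) → MISS  vc=[22, 26, 8]
15: 0x33 (blk 6, set 2) → MISS  vc=[22, 26, 8, 14]

OUTCOME = MISS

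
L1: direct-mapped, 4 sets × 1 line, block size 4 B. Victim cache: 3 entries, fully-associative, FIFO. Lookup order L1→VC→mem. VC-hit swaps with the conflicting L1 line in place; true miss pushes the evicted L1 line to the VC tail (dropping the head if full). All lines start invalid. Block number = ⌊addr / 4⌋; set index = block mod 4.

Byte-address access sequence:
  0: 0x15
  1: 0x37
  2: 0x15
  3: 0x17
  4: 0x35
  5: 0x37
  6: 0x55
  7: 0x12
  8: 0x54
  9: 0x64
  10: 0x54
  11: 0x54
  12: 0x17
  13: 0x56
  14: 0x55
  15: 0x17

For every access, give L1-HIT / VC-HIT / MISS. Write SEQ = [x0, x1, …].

SEQ = [MISS, MISS, VC-HIT, L1-HIT, VC-HIT, L1-HIT, MISS, MISS, L1-HIT, MISS, VC-HIT, L1-HIT, VC-HIT, VC-HIT, L1-HIT, VC-HIT]

  [0] addr=0x15 blk=5 s=1: MISS | VC []
  [1] addr=0x37 blk=13 s=1: MISS | VC [5]
  [2] addr=0x15 blk=5 s=1: VC-HIT | VC [13]
  [3] addr=0x17 blk=5 s=1: L1-HIT | VC [13]
  [4] addr=0x35 blk=13 s=1: VC-HIT | VC [5]
  [5] addr=0x37 blk=13 s=1: L1-HIT | VC [5]
  [6] addr=0x55 blk=21 s=1: MISS | VC [5, 13]
  [7] addr=0x12 blk=4 s=0: MISS | VC [5, 13]
  [8] addr=0x54 blk=21 s=1: L1-HIT | VC [5, 13]
  [9] addr=0x64 blk=25 s=1: MISS | VC [5, 13, 21]
  [10] addr=0x54 blk=21 s=1: VC-HIT | VC [5, 13, 25]
  [11] addr=0x54 blk=21 s=1: L1-HIT | VC [5, 13, 25]
  [12] addr=0x17 blk=5 s=1: VC-HIT | VC [21, 13, 25]
  [13] addr=0x56 blk=21 s=1: VC-HIT | VC [5, 13, 25]
  [14] addr=0x55 blk=21 s=1: L1-HIT | VC [5, 13, 25]
  [15] addr=0x17 blk=5 s=1: VC-HIT | VC [21, 13, 25]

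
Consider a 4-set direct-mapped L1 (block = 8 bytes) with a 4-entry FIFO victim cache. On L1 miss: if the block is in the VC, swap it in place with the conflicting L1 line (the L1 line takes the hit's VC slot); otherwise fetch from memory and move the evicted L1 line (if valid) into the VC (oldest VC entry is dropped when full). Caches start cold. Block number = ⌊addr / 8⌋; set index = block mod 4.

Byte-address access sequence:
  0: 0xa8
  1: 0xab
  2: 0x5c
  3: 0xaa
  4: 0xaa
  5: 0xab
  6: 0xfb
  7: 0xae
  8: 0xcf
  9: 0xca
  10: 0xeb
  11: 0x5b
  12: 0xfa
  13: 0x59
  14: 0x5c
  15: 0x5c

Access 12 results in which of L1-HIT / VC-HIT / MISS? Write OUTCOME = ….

0: 0xa8 (blk 21, set 1) → MISS  vc=[]
1: 0xab (blk 21, set 1) → L1-HIT  vc=[]
2: 0x5c (blk 11, set 3) → MISS  vc=[]
3: 0xaa (blk 21, set 1) → L1-HIT  vc=[]
4: 0xaa (blk 21, set 1) → L1-HIT  vc=[]
5: 0xab (blk 21, set 1) → L1-HIT  vc=[]
6: 0xfb (blk 31, set 3) → MISS  vc=[11]
7: 0xae (blk 21, set 1) → L1-HIT  vc=[11]
8: 0xcf (blk 25, set 1) → MISS  vc=[11, 21]
9: 0xca (blk 25, set 1) → L1-HIT  vc=[11, 21]
10: 0xeb (blk 29, set 1) → MISS  vc=[11, 21, 25]
11: 0x5b (blk 11, set 3) → VC-HIT  vc=[31, 21, 25]
12: 0xfa (blk 31, set 3) → VC-HIT  vc=[11, 21, 25]
13: 0x59 (blk 11, set 3) → VC-HIT  vc=[31, 21, 25]
14: 0x5c (blk 11, set 3) → L1-HIT  vc=[31, 21, 25]
15: 0x5c (blk 11, set 3) → L1-HIT  vc=[31, 21, 25]

OUTCOME = VC-HIT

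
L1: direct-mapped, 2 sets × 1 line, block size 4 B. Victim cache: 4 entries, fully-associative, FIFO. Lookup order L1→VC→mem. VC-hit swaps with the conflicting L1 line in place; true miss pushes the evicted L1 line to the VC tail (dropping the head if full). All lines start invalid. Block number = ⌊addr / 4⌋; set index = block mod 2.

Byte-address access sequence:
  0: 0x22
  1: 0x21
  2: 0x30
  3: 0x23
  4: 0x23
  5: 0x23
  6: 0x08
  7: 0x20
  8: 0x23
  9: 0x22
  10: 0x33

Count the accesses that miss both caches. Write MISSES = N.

MISSES = 3

#0 0x22→b8/s0 MISS; vc=[]
#1 0x21→b8/s0 L1-HIT; vc=[]
#2 0x30→b12/s0 MISS; vc=[8]
#3 0x23→b8/s0 VC-HIT; vc=[12]
#4 0x23→b8/s0 L1-HIT; vc=[12]
#5 0x23→b8/s0 L1-HIT; vc=[12]
#6 0x8→b2/s0 MISS; vc=[12,8]
#7 0x20→b8/s0 VC-HIT; vc=[12,2]
#8 0x23→b8/s0 L1-HIT; vc=[12,2]
#9 0x22→b8/s0 L1-HIT; vc=[12,2]
#10 0x33→b12/s0 VC-HIT; vc=[8,2]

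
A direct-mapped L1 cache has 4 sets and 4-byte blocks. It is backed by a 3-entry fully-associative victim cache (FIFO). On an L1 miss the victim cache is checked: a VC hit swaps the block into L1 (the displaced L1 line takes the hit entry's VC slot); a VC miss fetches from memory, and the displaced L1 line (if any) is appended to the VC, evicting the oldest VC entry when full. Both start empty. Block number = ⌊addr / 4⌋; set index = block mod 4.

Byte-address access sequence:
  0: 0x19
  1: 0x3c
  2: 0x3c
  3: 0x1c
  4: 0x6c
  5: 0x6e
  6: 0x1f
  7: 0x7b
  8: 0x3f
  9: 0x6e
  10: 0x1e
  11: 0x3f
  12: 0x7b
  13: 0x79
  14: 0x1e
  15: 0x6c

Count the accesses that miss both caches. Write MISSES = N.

MISSES = 5

  [0] addr=0x19 blk=6 s=2: MISS | VC []
  [1] addr=0x3c blk=15 s=3: MISS | VC []
  [2] addr=0x3c blk=15 s=3: L1-HIT | VC []
  [3] addr=0x1c blk=7 s=3: MISS | VC [15]
  [4] addr=0x6c blk=27 s=3: MISS | VC [15, 7]
  [5] addr=0x6e blk=27 s=3: L1-HIT | VC [15, 7]
  [6] addr=0x1f blk=7 s=3: VC-HIT | VC [15, 27]
  [7] addr=0x7b blk=30 s=2: MISS | VC [15, 27, 6]
  [8] addr=0x3f blk=15 s=3: VC-HIT | VC [7, 27, 6]
  [9] addr=0x6e blk=27 s=3: VC-HIT | VC [7, 15, 6]
  [10] addr=0x1e blk=7 s=3: VC-HIT | VC [27, 15, 6]
  [11] addr=0x3f blk=15 s=3: VC-HIT | VC [27, 7, 6]
  [12] addr=0x7b blk=30 s=2: L1-HIT | VC [27, 7, 6]
  [13] addr=0x79 blk=30 s=2: L1-HIT | VC [27, 7, 6]
  [14] addr=0x1e blk=7 s=3: VC-HIT | VC [27, 15, 6]
  [15] addr=0x6c blk=27 s=3: VC-HIT | VC [7, 15, 6]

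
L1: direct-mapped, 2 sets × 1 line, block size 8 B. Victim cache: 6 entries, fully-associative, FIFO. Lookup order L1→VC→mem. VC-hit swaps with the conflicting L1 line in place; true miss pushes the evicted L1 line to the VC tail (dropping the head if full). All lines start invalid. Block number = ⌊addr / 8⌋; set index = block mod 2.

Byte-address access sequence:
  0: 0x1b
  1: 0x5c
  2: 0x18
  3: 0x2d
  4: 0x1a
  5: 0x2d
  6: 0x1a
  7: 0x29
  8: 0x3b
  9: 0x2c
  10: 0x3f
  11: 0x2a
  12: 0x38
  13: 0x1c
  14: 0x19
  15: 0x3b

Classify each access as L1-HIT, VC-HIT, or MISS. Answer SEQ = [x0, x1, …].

SEQ = [MISS, MISS, VC-HIT, MISS, VC-HIT, VC-HIT, VC-HIT, VC-HIT, MISS, VC-HIT, VC-HIT, VC-HIT, VC-HIT, VC-HIT, L1-HIT, VC-HIT]

0: 0x1b (blk 3, set 1) → MISS  vc=[]
1: 0x5c (blk 11, set 1) → MISS  vc=[3]
2: 0x18 (blk 3, set 1) → VC-HIT  vc=[11]
3: 0x2d (blk 5, set 1) → MISS  vc=[11, 3]
4: 0x1a (blk 3, set 1) → VC-HIT  vc=[11, 5]
5: 0x2d (blk 5, set 1) → VC-HIT  vc=[11, 3]
6: 0x1a (blk 3, set 1) → VC-HIT  vc=[11, 5]
7: 0x29 (blk 5, set 1) → VC-HIT  vc=[11, 3]
8: 0x3b (blk 7, set 1) → MISS  vc=[11, 3, 5]
9: 0x2c (blk 5, set 1) → VC-HIT  vc=[11, 3, 7]
10: 0x3f (blk 7, set 1) → VC-HIT  vc=[11, 3, 5]
11: 0x2a (blk 5, set 1) → VC-HIT  vc=[11, 3, 7]
12: 0x38 (blk 7, set 1) → VC-HIT  vc=[11, 3, 5]
13: 0x1c (blk 3, set 1) → VC-HIT  vc=[11, 7, 5]
14: 0x19 (blk 3, set 1) → L1-HIT  vc=[11, 7, 5]
15: 0x3b (blk 7, set 1) → VC-HIT  vc=[11, 3, 5]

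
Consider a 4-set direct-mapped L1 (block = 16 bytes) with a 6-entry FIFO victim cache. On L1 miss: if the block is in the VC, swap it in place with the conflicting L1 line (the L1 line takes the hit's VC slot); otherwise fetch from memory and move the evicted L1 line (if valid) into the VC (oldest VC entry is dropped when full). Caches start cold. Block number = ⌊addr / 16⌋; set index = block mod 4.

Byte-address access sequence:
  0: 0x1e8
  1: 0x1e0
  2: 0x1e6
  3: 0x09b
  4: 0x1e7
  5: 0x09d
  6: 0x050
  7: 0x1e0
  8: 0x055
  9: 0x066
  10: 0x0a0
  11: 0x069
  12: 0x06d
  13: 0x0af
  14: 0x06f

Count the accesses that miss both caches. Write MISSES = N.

MISSES = 5

0: 0x1e8 (blk 30, set 2) → MISS  vc=[]
1: 0x1e0 (blk 30, set 2) → L1-HIT  vc=[]
2: 0x1e6 (blk 30, set 2) → L1-HIT  vc=[]
3: 0x9b (blk 9, set 1) → MISS  vc=[]
4: 0x1e7 (blk 30, set 2) → L1-HIT  vc=[]
5: 0x9d (blk 9, set 1) → L1-HIT  vc=[]
6: 0x50 (blk 5, set 1) → MISS  vc=[9]
7: 0x1e0 (blk 30, set 2) → L1-HIT  vc=[9]
8: 0x55 (blk 5, set 1) → L1-HIT  vc=[9]
9: 0x66 (blk 6, set 2) → MISS  vc=[9, 30]
10: 0xa0 (blk 10, set 2) → MISS  vc=[9, 30, 6]
11: 0x69 (blk 6, set 2) → VC-HIT  vc=[9, 30, 10]
12: 0x6d (blk 6, set 2) → L1-HIT  vc=[9, 30, 10]
13: 0xaf (blk 10, set 2) → VC-HIT  vc=[9, 30, 6]
14: 0x6f (blk 6, set 2) → VC-HIT  vc=[9, 30, 10]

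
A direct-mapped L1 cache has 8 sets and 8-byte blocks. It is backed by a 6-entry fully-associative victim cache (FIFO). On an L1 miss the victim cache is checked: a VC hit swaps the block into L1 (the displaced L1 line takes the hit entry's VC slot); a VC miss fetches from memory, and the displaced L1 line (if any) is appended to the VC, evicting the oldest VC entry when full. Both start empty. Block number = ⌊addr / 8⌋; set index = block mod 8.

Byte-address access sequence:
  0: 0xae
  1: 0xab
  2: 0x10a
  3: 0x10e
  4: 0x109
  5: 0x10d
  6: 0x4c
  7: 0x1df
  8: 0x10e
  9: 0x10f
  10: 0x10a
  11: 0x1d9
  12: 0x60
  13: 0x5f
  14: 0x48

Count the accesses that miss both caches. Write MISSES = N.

MISSES = 6

0: 0xae (blk 21, set 5) → MISS  vc=[]
1: 0xab (blk 21, set 5) → L1-HIT  vc=[]
2: 0x10a (blk 33, set 1) → MISS  vc=[]
3: 0x10e (blk 33, set 1) → L1-HIT  vc=[]
4: 0x109 (blk 33, set 1) → L1-HIT  vc=[]
5: 0x10d (blk 33, set 1) → L1-HIT  vc=[]
6: 0x4c (blk 9, set 1) → MISS  vc=[33]
7: 0x1df (blk 59, set 3) → MISS  vc=[33]
8: 0x10e (blk 33, set 1) → VC-HIT  vc=[9]
9: 0x10f (blk 33, set 1) → L1-HIT  vc=[9]
10: 0x10a (blk 33, set 1) → L1-HIT  vc=[9]
11: 0x1d9 (blk 59, set 3) → L1-HIT  vc=[9]
12: 0x60 (blk 12, set 4) → MISS  vc=[9]
13: 0x5f (blk 11, set 3) → MISS  vc=[9, 59]
14: 0x48 (blk 9, set 1) → VC-HIT  vc=[33, 59]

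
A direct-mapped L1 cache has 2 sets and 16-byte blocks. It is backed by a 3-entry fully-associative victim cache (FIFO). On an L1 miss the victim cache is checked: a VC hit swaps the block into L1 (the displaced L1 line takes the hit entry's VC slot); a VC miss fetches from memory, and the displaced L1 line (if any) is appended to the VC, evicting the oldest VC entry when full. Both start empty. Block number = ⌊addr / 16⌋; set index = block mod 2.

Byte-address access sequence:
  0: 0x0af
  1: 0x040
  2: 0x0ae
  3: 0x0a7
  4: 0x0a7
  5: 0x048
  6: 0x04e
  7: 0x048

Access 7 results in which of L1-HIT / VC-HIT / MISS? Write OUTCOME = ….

OUTCOME = L1-HIT

  [0] addr=0xaf blk=10 s=0: MISS | VC []
  [1] addr=0x40 blk=4 s=0: MISS | VC [10]
  [2] addr=0xae blk=10 s=0: VC-HIT | VC [4]
  [3] addr=0xa7 blk=10 s=0: L1-HIT | VC [4]
  [4] addr=0xa7 blk=10 s=0: L1-HIT | VC [4]
  [5] addr=0x48 blk=4 s=0: VC-HIT | VC [10]
  [6] addr=0x4e blk=4 s=0: L1-HIT | VC [10]
  [7] addr=0x48 blk=4 s=0: L1-HIT | VC [10]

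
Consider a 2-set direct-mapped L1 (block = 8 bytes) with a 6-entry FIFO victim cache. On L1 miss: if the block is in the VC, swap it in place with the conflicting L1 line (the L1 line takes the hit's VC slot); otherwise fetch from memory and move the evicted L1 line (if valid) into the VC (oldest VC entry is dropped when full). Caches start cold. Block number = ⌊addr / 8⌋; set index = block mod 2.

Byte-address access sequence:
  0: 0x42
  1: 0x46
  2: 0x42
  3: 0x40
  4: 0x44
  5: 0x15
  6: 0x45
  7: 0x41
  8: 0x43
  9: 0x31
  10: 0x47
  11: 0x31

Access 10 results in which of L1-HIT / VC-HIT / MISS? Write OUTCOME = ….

  [0] addr=0x42 blk=8 s=0: MISS | VC []
  [1] addr=0x46 blk=8 s=0: L1-HIT | VC []
  [2] addr=0x42 blk=8 s=0: L1-HIT | VC []
  [3] addr=0x40 blk=8 s=0: L1-HIT | VC []
  [4] addr=0x44 blk=8 s=0: L1-HIT | VC []
  [5] addr=0x15 blk=2 s=0: MISS | VC [8]
  [6] addr=0x45 blk=8 s=0: VC-HIT | VC [2]
  [7] addr=0x41 blk=8 s=0: L1-HIT | VC [2]
  [8] addr=0x43 blk=8 s=0: L1-HIT | VC [2]
  [9] addr=0x31 blk=6 s=0: MISS | VC [2, 8]
  [10] addr=0x47 blk=8 s=0: VC-HIT | VC [2, 6]
  [11] addr=0x31 blk=6 s=0: VC-HIT | VC [2, 8]

OUTCOME = VC-HIT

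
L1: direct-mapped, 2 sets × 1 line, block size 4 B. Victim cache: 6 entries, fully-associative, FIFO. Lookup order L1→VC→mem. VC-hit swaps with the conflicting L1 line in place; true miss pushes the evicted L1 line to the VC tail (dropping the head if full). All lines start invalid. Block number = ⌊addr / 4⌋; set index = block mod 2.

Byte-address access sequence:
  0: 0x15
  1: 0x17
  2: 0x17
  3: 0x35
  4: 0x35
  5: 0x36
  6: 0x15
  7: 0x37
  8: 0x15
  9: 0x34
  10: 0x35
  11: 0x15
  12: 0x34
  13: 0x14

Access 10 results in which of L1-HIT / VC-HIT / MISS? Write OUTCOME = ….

#0 0x15→b5/s1 MISS; vc=[]
#1 0x17→b5/s1 L1-HIT; vc=[]
#2 0x17→b5/s1 L1-HIT; vc=[]
#3 0x35→b13/s1 MISS; vc=[5]
#4 0x35→b13/s1 L1-HIT; vc=[5]
#5 0x36→b13/s1 L1-HIT; vc=[5]
#6 0x15→b5/s1 VC-HIT; vc=[13]
#7 0x37→b13/s1 VC-HIT; vc=[5]
#8 0x15→b5/s1 VC-HIT; vc=[13]
#9 0x34→b13/s1 VC-HIT; vc=[5]
#10 0x35→b13/s1 L1-HIT; vc=[5]
#11 0x15→b5/s1 VC-HIT; vc=[13]
#12 0x34→b13/s1 VC-HIT; vc=[5]
#13 0x14→b5/s1 VC-HIT; vc=[13]

OUTCOME = L1-HIT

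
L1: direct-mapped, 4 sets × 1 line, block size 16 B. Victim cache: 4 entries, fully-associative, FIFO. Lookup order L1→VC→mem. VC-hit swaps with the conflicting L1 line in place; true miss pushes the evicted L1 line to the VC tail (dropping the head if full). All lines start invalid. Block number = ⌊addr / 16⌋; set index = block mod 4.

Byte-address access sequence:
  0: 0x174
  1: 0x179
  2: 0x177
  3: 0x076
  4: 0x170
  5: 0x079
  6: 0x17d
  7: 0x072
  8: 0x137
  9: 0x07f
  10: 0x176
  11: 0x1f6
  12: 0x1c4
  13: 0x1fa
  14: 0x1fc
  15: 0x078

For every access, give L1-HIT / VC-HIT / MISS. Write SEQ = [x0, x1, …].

SEQ = [MISS, L1-HIT, L1-HIT, MISS, VC-HIT, VC-HIT, VC-HIT, VC-HIT, MISS, VC-HIT, VC-HIT, MISS, MISS, L1-HIT, L1-HIT, VC-HIT]

#0 0x174→b23/s3 MISS; vc=[]
#1 0x179→b23/s3 L1-HIT; vc=[]
#2 0x177→b23/s3 L1-HIT; vc=[]
#3 0x76→b7/s3 MISS; vc=[23]
#4 0x170→b23/s3 VC-HIT; vc=[7]
#5 0x79→b7/s3 VC-HIT; vc=[23]
#6 0x17d→b23/s3 VC-HIT; vc=[7]
#7 0x72→b7/s3 VC-HIT; vc=[23]
#8 0x137→b19/s3 MISS; vc=[23,7]
#9 0x7f→b7/s3 VC-HIT; vc=[23,19]
#10 0x176→b23/s3 VC-HIT; vc=[7,19]
#11 0x1f6→b31/s3 MISS; vc=[7,19,23]
#12 0x1c4→b28/s0 MISS; vc=[7,19,23]
#13 0x1fa→b31/s3 L1-HIT; vc=[7,19,23]
#14 0x1fc→b31/s3 L1-HIT; vc=[7,19,23]
#15 0x78→b7/s3 VC-HIT; vc=[31,19,23]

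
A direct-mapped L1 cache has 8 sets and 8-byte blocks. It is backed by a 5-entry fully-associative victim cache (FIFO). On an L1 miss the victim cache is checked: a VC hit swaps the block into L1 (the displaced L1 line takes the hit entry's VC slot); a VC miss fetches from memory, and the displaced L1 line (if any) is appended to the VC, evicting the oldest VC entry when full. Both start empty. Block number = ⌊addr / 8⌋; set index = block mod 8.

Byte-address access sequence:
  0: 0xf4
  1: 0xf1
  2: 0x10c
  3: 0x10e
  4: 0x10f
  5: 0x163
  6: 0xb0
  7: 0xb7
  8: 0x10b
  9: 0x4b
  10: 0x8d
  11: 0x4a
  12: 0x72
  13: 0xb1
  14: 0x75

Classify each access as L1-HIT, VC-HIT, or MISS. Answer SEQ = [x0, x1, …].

#0 0xf4→b30/s6 MISS; vc=[]
#1 0xf1→b30/s6 L1-HIT; vc=[]
#2 0x10c→b33/s1 MISS; vc=[]
#3 0x10e→b33/s1 L1-HIT; vc=[]
#4 0x10f→b33/s1 L1-HIT; vc=[]
#5 0x163→b44/s4 MISS; vc=[]
#6 0xb0→b22/s6 MISS; vc=[30]
#7 0xb7→b22/s6 L1-HIT; vc=[30]
#8 0x10b→b33/s1 L1-HIT; vc=[30]
#9 0x4b→b9/s1 MISS; vc=[30,33]
#10 0x8d→b17/s1 MISS; vc=[30,33,9]
#11 0x4a→b9/s1 VC-HIT; vc=[30,33,17]
#12 0x72→b14/s6 MISS; vc=[30,33,17,22]
#13 0xb1→b22/s6 VC-HIT; vc=[30,33,17,14]
#14 0x75→b14/s6 VC-HIT; vc=[30,33,17,22]

SEQ = [MISS, L1-HIT, MISS, L1-HIT, L1-HIT, MISS, MISS, L1-HIT, L1-HIT, MISS, MISS, VC-HIT, MISS, VC-HIT, VC-HIT]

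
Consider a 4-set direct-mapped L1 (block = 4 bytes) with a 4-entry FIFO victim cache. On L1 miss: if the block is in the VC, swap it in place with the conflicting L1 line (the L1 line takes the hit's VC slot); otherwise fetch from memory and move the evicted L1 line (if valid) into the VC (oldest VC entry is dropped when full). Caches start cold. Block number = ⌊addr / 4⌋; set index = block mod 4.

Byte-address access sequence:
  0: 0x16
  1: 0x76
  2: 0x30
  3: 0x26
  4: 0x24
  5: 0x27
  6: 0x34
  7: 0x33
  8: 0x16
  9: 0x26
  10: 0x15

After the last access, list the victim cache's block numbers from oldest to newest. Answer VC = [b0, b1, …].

#0 0x16→b5/s1 MISS; vc=[]
#1 0x76→b29/s1 MISS; vc=[5]
#2 0x30→b12/s0 MISS; vc=[5]
#3 0x26→b9/s1 MISS; vc=[5,29]
#4 0x24→b9/s1 L1-HIT; vc=[5,29]
#5 0x27→b9/s1 L1-HIT; vc=[5,29]
#6 0x34→b13/s1 MISS; vc=[5,29,9]
#7 0x33→b12/s0 L1-HIT; vc=[5,29,9]
#8 0x16→b5/s1 VC-HIT; vc=[13,29,9]
#9 0x26→b9/s1 VC-HIT; vc=[13,29,5]
#10 0x15→b5/s1 VC-HIT; vc=[13,29,9]

VC = [13, 29, 9]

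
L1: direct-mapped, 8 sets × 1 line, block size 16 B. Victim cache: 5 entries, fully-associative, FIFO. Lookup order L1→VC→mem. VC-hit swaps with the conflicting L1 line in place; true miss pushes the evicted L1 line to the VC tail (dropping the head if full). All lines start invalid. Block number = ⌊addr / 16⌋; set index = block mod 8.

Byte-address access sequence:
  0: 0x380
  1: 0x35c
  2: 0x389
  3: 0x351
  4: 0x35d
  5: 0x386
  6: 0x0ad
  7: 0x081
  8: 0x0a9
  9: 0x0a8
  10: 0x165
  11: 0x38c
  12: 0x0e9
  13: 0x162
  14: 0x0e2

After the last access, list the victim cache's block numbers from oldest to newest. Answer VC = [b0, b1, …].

VC = [8, 22]

0: 0x380 (blk 56, set 0) → MISS  vc=[]
1: 0x35c (blk 53, set 5) → MISS  vc=[]
2: 0x389 (blk 56, set 0) → L1-HIT  vc=[]
3: 0x351 (blk 53, set 5) → L1-HIT  vc=[]
4: 0x35d (blk 53, set 5) → L1-HIT  vc=[]
5: 0x386 (blk 56, set 0) → L1-HIT  vc=[]
6: 0xad (blk 10, set 2) → MISS  vc=[]
7: 0x81 (blk 8, set 0) → MISS  vc=[56]
8: 0xa9 (blk 10, set 2) → L1-HIT  vc=[56]
9: 0xa8 (blk 10, set 2) → L1-HIT  vc=[56]
10: 0x165 (blk 22, set 6) → MISS  vc=[56]
11: 0x38c (blk 56, set 0) → VC-HIT  vc=[8]
12: 0xe9 (blk 14, set 6) → MISS  vc=[8, 22]
13: 0x162 (blk 22, set 6) → VC-HIT  vc=[8, 14]
14: 0xe2 (blk 14, set 6) → VC-HIT  vc=[8, 22]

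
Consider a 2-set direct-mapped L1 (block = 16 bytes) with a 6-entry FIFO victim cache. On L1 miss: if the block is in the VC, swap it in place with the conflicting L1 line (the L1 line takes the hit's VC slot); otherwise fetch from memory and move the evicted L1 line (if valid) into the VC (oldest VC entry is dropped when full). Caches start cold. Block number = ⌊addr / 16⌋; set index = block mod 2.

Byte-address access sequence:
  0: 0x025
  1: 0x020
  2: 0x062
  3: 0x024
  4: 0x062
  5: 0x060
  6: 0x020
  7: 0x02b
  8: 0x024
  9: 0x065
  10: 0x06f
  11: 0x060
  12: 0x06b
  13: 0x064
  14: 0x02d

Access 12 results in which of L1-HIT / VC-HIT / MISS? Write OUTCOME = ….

0: 0x25 (blk 2, set 0) → MISS  vc=[]
1: 0x20 (blk 2, set 0) → L1-HIT  vc=[]
2: 0x62 (blk 6, set 0) → MISS  vc=[2]
3: 0x24 (blk 2, set 0) → VC-HIT  vc=[6]
4: 0x62 (blk 6, set 0) → VC-HIT  vc=[2]
5: 0x60 (blk 6, set 0) → L1-HIT  vc=[2]
6: 0x20 (blk 2, set 0) → VC-HIT  vc=[6]
7: 0x2b (blk 2, set 0) → L1-HIT  vc=[6]
8: 0x24 (blk 2, set 0) → L1-HIT  vc=[6]
9: 0x65 (blk 6, set 0) → VC-HIT  vc=[2]
10: 0x6f (blk 6, set 0) → L1-HIT  vc=[2]
11: 0x60 (blk 6, set 0) → L1-HIT  vc=[2]
12: 0x6b (blk 6, set 0) → L1-HIT  vc=[2]
13: 0x64 (blk 6, set 0) → L1-HIT  vc=[2]
14: 0x2d (blk 2, set 0) → VC-HIT  vc=[6]

OUTCOME = L1-HIT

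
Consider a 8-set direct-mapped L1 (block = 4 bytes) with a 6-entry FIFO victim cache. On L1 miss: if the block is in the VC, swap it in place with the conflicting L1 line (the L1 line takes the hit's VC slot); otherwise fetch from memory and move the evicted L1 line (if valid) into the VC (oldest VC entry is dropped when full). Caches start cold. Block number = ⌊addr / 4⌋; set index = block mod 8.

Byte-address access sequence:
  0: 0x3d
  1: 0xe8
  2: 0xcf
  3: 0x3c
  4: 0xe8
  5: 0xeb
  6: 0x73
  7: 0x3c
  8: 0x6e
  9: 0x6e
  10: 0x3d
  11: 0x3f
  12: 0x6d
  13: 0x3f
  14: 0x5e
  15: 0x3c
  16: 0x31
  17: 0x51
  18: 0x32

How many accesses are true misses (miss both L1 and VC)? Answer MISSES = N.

#0 0x3d→b15/s7 MISS; vc=[]
#1 0xe8→b58/s2 MISS; vc=[]
#2 0xcf→b51/s3 MISS; vc=[]
#3 0x3c→b15/s7 L1-HIT; vc=[]
#4 0xe8→b58/s2 L1-HIT; vc=[]
#5 0xeb→b58/s2 L1-HIT; vc=[]
#6 0x73→b28/s4 MISS; vc=[]
#7 0x3c→b15/s7 L1-HIT; vc=[]
#8 0x6e→b27/s3 MISS; vc=[51]
#9 0x6e→b27/s3 L1-HIT; vc=[51]
#10 0x3d→b15/s7 L1-HIT; vc=[51]
#11 0x3f→b15/s7 L1-HIT; vc=[51]
#12 0x6d→b27/s3 L1-HIT; vc=[51]
#13 0x3f→b15/s7 L1-HIT; vc=[51]
#14 0x5e→b23/s7 MISS; vc=[51,15]
#15 0x3c→b15/s7 VC-HIT; vc=[51,23]
#16 0x31→b12/s4 MISS; vc=[51,23,28]
#17 0x51→b20/s4 MISS; vc=[51,23,28,12]
#18 0x32→b12/s4 VC-HIT; vc=[51,23,28,20]

MISSES = 8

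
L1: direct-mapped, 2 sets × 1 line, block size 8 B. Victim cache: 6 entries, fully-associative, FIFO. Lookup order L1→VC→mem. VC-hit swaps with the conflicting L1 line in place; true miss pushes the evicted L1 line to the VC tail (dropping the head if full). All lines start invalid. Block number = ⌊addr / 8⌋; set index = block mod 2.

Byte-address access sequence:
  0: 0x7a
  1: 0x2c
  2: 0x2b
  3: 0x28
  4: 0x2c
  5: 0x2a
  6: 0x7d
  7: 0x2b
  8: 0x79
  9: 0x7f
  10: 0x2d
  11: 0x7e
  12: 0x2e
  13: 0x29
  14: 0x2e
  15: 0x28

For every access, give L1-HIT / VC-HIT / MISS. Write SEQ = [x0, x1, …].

0: 0x7a (blk 15, set 1) → MISS  vc=[]
1: 0x2c (blk 5, set 1) → MISS  vc=[15]
2: 0x2b (blk 5, set 1) → L1-HIT  vc=[15]
3: 0x28 (blk 5, set 1) → L1-HIT  vc=[15]
4: 0x2c (blk 5, set 1) → L1-HIT  vc=[15]
5: 0x2a (blk 5, set 1) → L1-HIT  vc=[15]
6: 0x7d (blk 15, set 1) → VC-HIT  vc=[5]
7: 0x2b (blk 5, set 1) → VC-HIT  vc=[15]
8: 0x79 (blk 15, set 1) → VC-HIT  vc=[5]
9: 0x7f (blk 15, set 1) → L1-HIT  vc=[5]
10: 0x2d (blk 5, set 1) → VC-HIT  vc=[15]
11: 0x7e (blk 15, set 1) → VC-HIT  vc=[5]
12: 0x2e (blk 5, set 1) → VC-HIT  vc=[15]
13: 0x29 (blk 5, set 1) → L1-HIT  vc=[15]
14: 0x2e (blk 5, set 1) → L1-HIT  vc=[15]
15: 0x28 (blk 5, set 1) → L1-HIT  vc=[15]

SEQ = [MISS, MISS, L1-HIT, L1-HIT, L1-HIT, L1-HIT, VC-HIT, VC-HIT, VC-HIT, L1-HIT, VC-HIT, VC-HIT, VC-HIT, L1-HIT, L1-HIT, L1-HIT]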